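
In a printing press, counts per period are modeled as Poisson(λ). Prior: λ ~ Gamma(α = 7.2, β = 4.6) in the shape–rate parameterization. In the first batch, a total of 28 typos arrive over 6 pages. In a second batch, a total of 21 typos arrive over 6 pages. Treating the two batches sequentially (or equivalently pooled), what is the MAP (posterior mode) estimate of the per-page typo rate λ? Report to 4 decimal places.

With a Gamma(shape α, rate β) prior, the Poisson likelihood is conjugate: the posterior is Gamma(α + ΣXᵢ, β + n).
After batch 1: Gamma(α+S, β+n) = Gamma(7.2+28, 4.6+6) = Gamma(35.2, 10.6).
After batch 2: Gamma(α+S, β+n) = Gamma(35.2+21, 10.6+6) = Gamma(56.2, 16.6).
Mode of Gamma(α,β) for α≥1 is (α−1)/β = 55.2/16.6 = 3.3253.

3.3253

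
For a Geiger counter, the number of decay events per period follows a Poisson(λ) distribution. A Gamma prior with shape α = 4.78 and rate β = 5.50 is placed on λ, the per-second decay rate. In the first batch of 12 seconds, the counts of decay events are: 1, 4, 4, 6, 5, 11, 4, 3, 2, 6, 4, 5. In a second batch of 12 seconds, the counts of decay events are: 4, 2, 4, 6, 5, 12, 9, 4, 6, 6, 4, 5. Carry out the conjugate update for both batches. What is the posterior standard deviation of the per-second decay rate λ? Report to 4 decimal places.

0.3817

With a Gamma(shape α, rate β) prior, the Poisson likelihood is conjugate: the posterior is Gamma(α + ΣXᵢ, β + n).
Batch 1: sum of counts S = 55 over n = 12 seconds.
After batch 1: Gamma(α+S, β+n) = Gamma(4.78+55, 5.50+12) = Gamma(59.78, 17.50).
Batch 2: sum of counts S = 67 over n = 12 seconds.
After batch 2: Gamma(α+S, β+n) = Gamma(59.78+67, 17.50+12) = Gamma(126.78, 29.50).
SD = √α/β = √126.78/29.50 = 0.3817.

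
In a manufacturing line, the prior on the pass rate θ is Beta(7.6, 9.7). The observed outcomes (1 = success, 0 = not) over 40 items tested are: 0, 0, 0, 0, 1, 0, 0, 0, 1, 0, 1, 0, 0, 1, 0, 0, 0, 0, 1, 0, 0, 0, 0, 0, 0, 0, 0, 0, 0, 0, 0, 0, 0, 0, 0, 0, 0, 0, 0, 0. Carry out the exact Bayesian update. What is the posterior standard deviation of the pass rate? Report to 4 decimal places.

The Beta prior is conjugate to a Binomial/Bernoulli likelihood; the update adds successes to α and failures to β.
Posterior: Beta(α+k, β+n−k) = Beta(7.6+5, 9.7+35) = Beta(12.6, 44.7).
Var = αβ/((α+β)²(α+β+1)) = 12.6·44.7/(57.3²·58.3) = 0.00294239; SD = √0.00294239 = 0.0542.

0.0542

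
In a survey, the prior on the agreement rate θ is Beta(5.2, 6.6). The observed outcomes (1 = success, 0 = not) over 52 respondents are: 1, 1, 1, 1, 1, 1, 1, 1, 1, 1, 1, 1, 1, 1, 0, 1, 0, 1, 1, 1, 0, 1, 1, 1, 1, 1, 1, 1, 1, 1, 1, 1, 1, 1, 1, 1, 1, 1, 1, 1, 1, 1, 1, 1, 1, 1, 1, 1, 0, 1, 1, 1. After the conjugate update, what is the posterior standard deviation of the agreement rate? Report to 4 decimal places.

The Beta prior is conjugate to a Binomial/Bernoulli likelihood; the update adds successes to α and failures to β.
Posterior: Beta(α+k, β+n−k) = Beta(5.2+48, 6.6+4) = Beta(53.2, 10.6).
Var = αβ/((α+β)²(α+β+1)) = 53.2·10.6/(63.8²·64.8) = 0.00213797; SD = √0.00213797 = 0.0462.

0.0462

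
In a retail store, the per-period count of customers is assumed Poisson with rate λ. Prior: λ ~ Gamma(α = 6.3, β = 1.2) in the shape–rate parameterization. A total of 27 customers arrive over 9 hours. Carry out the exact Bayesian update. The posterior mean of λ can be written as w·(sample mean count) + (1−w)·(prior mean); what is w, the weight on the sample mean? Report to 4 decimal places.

With a Gamma(shape α, rate β) prior, the Poisson likelihood is conjugate: the posterior is Gamma(α + ΣXᵢ, β + n).
Posterior mean = (α₀+S)/(β₀+n) = [n/(β₀+n)]·(S/n) + [β₀/(β₀+n)]·(α₀/β₀), so only n and β₀ enter the weight.
Weight on data w = n/(β₀+n) = 9/(1.2+9) = 9/10.2 = 0.8824.

0.8824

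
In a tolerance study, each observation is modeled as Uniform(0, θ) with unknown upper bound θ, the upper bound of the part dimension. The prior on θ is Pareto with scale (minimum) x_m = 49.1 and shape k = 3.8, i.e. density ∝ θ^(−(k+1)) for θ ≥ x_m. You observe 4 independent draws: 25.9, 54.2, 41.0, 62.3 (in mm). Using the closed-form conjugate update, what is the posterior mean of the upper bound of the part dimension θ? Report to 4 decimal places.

A Pareto(scale x_m, shape k) prior on the upper bound θ of Uniform(0, θ) is conjugate: posterior is Pareto(max(x_m, max xᵢ), k + n).
Sample maximum = 62.3; prior scale x_m = 49.1 → posterior scale = max = 62.3.
Posterior shape = 3.8 + 4 = 7.8.
E[θ|data] = k·x_m/(k−1) = 7.8·62.3/6.8 = 71.4618.

71.4618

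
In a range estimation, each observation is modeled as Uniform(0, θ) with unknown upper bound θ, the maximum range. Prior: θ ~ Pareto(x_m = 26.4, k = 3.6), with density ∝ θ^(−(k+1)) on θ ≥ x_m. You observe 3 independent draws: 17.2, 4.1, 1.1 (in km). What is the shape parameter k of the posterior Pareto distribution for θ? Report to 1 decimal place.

A Pareto(scale x_m, shape k) prior on the upper bound θ of Uniform(0, θ) is conjugate: posterior is Pareto(max(x_m, max xᵢ), k + n).
Sample maximum = 17.2; prior scale x_m = 26.4 → posterior scale = max = 26.4.
Posterior shape = 3.6 + 3 = 6.6.
Posterior shape k = 6.6.

6.6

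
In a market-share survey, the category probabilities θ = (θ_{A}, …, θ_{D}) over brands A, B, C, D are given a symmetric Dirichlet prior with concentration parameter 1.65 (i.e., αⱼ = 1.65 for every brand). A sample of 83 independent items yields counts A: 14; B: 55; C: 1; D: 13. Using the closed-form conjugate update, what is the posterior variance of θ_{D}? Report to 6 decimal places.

The Dirichlet prior is conjugate to the Multinomial likelihood: each posterior αⱼ = prior αⱼ + observed count nⱼ.
Posterior concentration: (15.65, 56.65, 2.65, 14.65), total = 89.60.
Var[θ_j] = α_j(Σα−α_j)/((Σα)²(Σα+1)) = 14.65·74.95/(89.60²·90.60) = 0.001510.

0.001510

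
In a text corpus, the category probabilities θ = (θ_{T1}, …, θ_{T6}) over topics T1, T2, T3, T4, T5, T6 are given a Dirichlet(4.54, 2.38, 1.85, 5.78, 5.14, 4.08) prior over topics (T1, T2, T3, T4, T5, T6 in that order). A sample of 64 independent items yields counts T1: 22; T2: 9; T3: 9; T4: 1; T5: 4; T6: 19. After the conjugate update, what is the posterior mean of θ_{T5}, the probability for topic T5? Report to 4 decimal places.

0.1041

The Dirichlet prior is conjugate to the Multinomial likelihood: each posterior αⱼ = prior αⱼ + observed count nⱼ.
Posterior concentration: (26.54, 11.38, 10.85, 6.78, 9.14, 23.08), total = 87.77.
E[θ_{T5}|data] = α_{T5}/Σα = 9.14/87.77 = 0.1041.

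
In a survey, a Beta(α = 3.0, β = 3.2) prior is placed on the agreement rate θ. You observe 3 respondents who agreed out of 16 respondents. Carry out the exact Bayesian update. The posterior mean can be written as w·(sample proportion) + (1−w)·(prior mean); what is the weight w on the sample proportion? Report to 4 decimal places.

The Beta prior is conjugate to a Binomial/Bernoulli likelihood; the update adds successes to α and failures to β.
Posterior mean = (α₀+k)/(α₀+β₀+n) = [n/(α₀+β₀+n)]·(k/n) + [(α₀+β₀)/(α₀+β₀+n)]·α₀/(α₀+β₀), so only n and the prior enter the weight.
The weight on the data is w = n/(α₀+β₀+n) = 16/(3.0+3.2+16) = 16/22.2 = 0.7207.

0.7207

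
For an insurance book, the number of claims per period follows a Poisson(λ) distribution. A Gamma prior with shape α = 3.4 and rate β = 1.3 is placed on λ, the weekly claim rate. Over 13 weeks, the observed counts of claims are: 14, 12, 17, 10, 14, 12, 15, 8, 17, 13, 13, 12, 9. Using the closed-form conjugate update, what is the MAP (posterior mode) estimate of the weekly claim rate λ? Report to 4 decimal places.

11.7762

With a Gamma(shape α, rate β) prior, the Poisson likelihood is conjugate: the posterior is Gamma(α + ΣXᵢ, β + n).
Sum of counts S = 166 over n = 13 weeks.
Posterior: Gamma(α+S, β+n) = Gamma(3.4+166, 1.3+13) = Gamma(169.4, 14.3).
Mode of Gamma(α,β) for α≥1 is (α−1)/β = 168.4/14.3 = 11.7762.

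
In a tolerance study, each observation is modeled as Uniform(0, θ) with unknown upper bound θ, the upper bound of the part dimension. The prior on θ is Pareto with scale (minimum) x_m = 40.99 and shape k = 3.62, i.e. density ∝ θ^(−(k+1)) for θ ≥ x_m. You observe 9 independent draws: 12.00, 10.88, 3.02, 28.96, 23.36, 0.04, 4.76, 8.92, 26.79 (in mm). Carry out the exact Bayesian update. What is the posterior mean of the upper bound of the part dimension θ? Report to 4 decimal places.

44.5175

A Pareto(scale x_m, shape k) prior on the upper bound θ of Uniform(0, θ) is conjugate: posterior is Pareto(max(x_m, max xᵢ), k + n).
Sample maximum = 28.96; prior scale x_m = 40.99 → posterior scale = max = 40.99.
Posterior shape = 3.62 + 9 = 12.62.
E[θ|data] = k·x_m/(k−1) = 12.62·40.99/11.62 = 44.5175.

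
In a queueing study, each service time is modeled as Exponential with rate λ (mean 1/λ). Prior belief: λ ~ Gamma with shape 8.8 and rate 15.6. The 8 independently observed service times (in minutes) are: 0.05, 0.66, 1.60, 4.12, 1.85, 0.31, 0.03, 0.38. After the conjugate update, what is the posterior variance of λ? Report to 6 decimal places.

With a Gamma(shape α, rate β) prior on the exponential rate λ, the posterior after n observations with total T = Σxᵢ is Gamma(α+n, β+T).
Sum of observations T = 9.00 minutes; n = 8.
Posterior: Gamma(8.8+8, 15.6+9.00) = Gamma(16.8, 24.60).
Var = α/β² = 0.027761.

0.027761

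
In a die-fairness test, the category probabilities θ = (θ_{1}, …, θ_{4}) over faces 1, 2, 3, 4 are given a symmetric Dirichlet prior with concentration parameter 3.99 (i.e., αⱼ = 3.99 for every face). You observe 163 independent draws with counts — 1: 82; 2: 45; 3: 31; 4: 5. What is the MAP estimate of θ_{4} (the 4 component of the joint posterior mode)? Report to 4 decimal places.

The Dirichlet prior is conjugate to the Multinomial likelihood: each posterior αⱼ = prior αⱼ + observed count nⱼ.
Posterior concentration: (85.99, 48.99, 34.99, 8.99), total = 178.96.
Joint mode component: (α_{4}−1)/(Σα−K) = 7.99/174.96 = 0.0457.

0.0457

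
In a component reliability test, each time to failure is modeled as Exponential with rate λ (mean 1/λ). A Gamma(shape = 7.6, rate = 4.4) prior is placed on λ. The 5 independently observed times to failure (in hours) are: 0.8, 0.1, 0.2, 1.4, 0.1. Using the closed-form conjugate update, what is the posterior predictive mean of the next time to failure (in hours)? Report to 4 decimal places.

With a Gamma(shape α, rate β) prior on the exponential rate λ, the posterior after n observations with total T = Σxᵢ is Gamma(α+n, β+T).
Sum of observations T = 2.6 hours; n = 5.
Posterior: Gamma(7.6+5, 4.4+2.6) = Gamma(12.6, 7.0).
The predictive distribution for the next observation is Lomax; its mean is β/(α−1) = 7.0/11.6 = 0.6034.

0.6034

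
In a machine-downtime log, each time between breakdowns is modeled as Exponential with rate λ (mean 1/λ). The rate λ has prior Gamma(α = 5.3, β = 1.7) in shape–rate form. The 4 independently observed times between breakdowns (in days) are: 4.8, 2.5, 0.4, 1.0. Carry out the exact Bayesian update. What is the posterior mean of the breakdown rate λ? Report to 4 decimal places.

0.8942

With a Gamma(shape α, rate β) prior on the exponential rate λ, the posterior after n observations with total T = Σxᵢ is Gamma(α+n, β+T).
Sum of observations T = 8.7 days; n = 4.
Posterior: Gamma(5.3+4, 1.7+8.7) = Gamma(9.3, 10.4).
Posterior mean of λ = α/β = 9.3/10.4 = 0.8942.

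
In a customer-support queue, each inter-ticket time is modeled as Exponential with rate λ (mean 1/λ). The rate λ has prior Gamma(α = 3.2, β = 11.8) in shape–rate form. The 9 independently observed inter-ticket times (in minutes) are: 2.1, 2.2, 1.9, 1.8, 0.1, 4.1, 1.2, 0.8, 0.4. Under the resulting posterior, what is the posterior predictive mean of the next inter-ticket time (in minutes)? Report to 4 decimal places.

With a Gamma(shape α, rate β) prior on the exponential rate λ, the posterior after n observations with total T = Σxᵢ is Gamma(α+n, β+T).
Sum of observations T = 14.6 minutes; n = 9.
Posterior: Gamma(3.2+9, 11.8+14.6) = Gamma(12.2, 26.4).
The predictive distribution for the next observation is Lomax; its mean is β/(α−1) = 26.4/11.2 = 2.3571.

2.3571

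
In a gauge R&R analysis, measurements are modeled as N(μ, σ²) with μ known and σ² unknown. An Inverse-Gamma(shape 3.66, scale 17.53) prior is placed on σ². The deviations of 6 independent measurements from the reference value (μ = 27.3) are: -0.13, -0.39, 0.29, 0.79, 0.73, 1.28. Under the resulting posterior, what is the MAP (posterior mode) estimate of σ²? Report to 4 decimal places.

With known mean μ and an Inverse-Gamma(α, β) prior on σ², the Normal likelihood is conjugate: posterior is Inv-Gamma(α + n/2, β + Σ(xᵢ−μ)²/2).
Σ(xᵢ−μ)² = (-0.13)² + (-0.39)² + (0.29)² + (0.79)² + (0.73)² + (1.28)² = 3.0485.
Posterior: Inv-Gamma(3.66 + 6/2, 17.53 + 3.0485/2) = Inv-Gamma(6.66, 19.05425).
Mode = β/(α+1) = 19.05425/7.66 = 2.4875.

2.4875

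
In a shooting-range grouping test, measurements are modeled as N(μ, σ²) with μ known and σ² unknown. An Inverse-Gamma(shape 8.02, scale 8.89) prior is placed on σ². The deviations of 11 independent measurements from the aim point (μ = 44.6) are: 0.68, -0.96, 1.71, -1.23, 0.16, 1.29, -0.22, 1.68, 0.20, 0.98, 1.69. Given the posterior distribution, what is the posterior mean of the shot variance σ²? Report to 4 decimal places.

1.2787

With known mean μ and an Inverse-Gamma(α, β) prior on σ², the Normal likelihood is conjugate: posterior is Inv-Gamma(α + n/2, β + Σ(xᵢ−μ)²/2).
Σ(xᵢ−μ)² = (0.68)² + (-0.96)² + (1.71)² + (-1.23)² + (0.16)² + (1.29)² + (-0.22)² + (1.68)² + (0.20)² + (0.98)² + (1.69)² = 14.2380.
Posterior: Inv-Gamma(8.02 + 11/2, 8.89 + 14.2380/2) = Inv-Gamma(13.52, 16.00900).
E[σ²|data] = β/(α−1) = 16.00900/12.52 = 1.2787.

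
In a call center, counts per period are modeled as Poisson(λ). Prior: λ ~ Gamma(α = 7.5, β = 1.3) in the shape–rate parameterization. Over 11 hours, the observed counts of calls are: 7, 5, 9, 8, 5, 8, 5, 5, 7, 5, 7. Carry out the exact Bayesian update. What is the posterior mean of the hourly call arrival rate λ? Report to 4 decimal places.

With a Gamma(shape α, rate β) prior, the Poisson likelihood is conjugate: the posterior is Gamma(α + ΣXᵢ, β + n).
Sum of counts S = 71 over n = 11 hours.
Posterior: Gamma(α+S, β+n) = Gamma(7.5+71, 1.3+11) = Gamma(78.5, 12.3).
Posterior mean = α/β = 78.5/12.3 = 6.3821.

6.3821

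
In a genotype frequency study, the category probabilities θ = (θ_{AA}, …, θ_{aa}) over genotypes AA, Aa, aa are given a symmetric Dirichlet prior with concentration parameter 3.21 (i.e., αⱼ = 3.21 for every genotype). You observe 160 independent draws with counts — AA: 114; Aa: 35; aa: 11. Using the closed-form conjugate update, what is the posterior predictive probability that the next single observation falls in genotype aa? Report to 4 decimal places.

0.0838

The Dirichlet prior is conjugate to the Multinomial likelihood: each posterior αⱼ = prior αⱼ + observed count nⱼ.
Posterior concentration: (117.21, 38.21, 14.21), total = 169.63.
P(next = aa | data) = α_{aa}/Σα = 0.0838.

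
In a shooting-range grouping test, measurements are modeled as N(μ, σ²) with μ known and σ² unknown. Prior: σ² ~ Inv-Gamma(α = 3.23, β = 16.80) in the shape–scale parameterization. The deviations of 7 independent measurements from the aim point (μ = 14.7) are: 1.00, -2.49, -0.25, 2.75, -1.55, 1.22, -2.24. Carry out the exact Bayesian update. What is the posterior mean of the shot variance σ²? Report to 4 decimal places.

With known mean μ and an Inverse-Gamma(α, β) prior on σ², the Normal likelihood is conjugate: posterior is Inv-Gamma(α + n/2, β + Σ(xᵢ−μ)²/2).
Σ(xᵢ−μ)² = (1.00)² + (-2.49)² + (-0.25)² + (2.75)² + (-1.55)² + (1.22)² + (-2.24)² = 23.7336.
Posterior: Inv-Gamma(3.23 + 7/2, 16.80 + 23.7336/2) = Inv-Gamma(6.73, 28.66680).
E[σ²|data] = β/(α−1) = 28.66680/5.73 = 5.0029.

5.0029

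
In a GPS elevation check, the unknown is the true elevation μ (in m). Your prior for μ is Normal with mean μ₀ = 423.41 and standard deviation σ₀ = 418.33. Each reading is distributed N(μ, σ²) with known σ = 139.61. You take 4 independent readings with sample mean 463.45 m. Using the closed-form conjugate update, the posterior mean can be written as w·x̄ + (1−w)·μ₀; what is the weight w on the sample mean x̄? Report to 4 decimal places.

For Normal data with known variance σ², a Normal(μ₀, σ₀²) prior on μ is conjugate. Posterior precision = 1/σ₀² + n/σ²; posterior mean is the precision-weighted average of μ₀ and x̄.
σ₀² = 418.33² = 174999.9889, σ² = 139.61² = 19490.9521. Prior precision 1/σ₀² = 1/174999.9889; data precision n/σ² = 4/19490.9521.
w = (n/σ²)/(1/σ₀² + n/σ²) = n·σ₀²/(σ² + n·σ₀²) = 4·174999.9889/(19490.9521 + 4·174999.9889) = 699999.9556/719490.9077 = 0.9729.

0.9729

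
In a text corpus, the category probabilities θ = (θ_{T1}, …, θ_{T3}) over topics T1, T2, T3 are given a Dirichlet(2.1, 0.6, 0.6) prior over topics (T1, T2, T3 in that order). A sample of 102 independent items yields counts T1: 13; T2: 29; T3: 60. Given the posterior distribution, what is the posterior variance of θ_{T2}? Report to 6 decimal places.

0.001901

The Dirichlet prior is conjugate to the Multinomial likelihood: each posterior αⱼ = prior αⱼ + observed count nⱼ.
Posterior concentration: (15.1, 29.6, 60.6), total = 105.3.
Var[θ_j] = α_j(Σα−α_j)/((Σα)²(Σα+1)) = 29.6·75.7/(105.3²·106.3) = 0.001901.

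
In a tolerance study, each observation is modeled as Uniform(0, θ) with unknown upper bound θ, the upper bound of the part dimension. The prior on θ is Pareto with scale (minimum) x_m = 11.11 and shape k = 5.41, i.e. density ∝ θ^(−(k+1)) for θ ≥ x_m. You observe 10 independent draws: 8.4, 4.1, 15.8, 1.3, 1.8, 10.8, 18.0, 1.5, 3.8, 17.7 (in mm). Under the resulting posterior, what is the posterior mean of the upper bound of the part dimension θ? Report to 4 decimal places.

A Pareto(scale x_m, shape k) prior on the upper bound θ of Uniform(0, θ) is conjugate: posterior is Pareto(max(x_m, max xᵢ), k + n).
Sample maximum = 18.0; prior scale x_m = 11.11 → posterior scale = max = 18.00.
Posterior shape = 5.41 + 10 = 15.41.
E[θ|data] = k·x_m/(k−1) = 15.41·18.00/14.41 = 19.2491.

19.2491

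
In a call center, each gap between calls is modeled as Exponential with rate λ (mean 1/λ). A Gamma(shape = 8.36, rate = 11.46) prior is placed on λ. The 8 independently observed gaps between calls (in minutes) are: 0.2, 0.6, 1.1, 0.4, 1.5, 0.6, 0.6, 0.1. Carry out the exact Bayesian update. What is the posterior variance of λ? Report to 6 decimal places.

0.059657

With a Gamma(shape α, rate β) prior on the exponential rate λ, the posterior after n observations with total T = Σxᵢ is Gamma(α+n, β+T).
Sum of observations T = 5.1 minutes; n = 8.
Posterior: Gamma(8.36+8, 11.46+5.1) = Gamma(16.36, 16.56).
Var = α/β² = 0.059657.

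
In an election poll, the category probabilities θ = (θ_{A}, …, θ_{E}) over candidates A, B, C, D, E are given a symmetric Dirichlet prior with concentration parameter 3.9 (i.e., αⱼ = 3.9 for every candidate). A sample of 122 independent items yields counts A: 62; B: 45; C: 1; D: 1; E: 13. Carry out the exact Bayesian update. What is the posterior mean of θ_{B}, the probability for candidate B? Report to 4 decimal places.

0.3456

The Dirichlet prior is conjugate to the Multinomial likelihood: each posterior αⱼ = prior αⱼ + observed count nⱼ.
Posterior concentration: (65.9, 48.9, 4.9, 4.9, 16.9), total = 141.5.
E[θ_{B}|data] = α_{B}/Σα = 48.9/141.5 = 0.3456.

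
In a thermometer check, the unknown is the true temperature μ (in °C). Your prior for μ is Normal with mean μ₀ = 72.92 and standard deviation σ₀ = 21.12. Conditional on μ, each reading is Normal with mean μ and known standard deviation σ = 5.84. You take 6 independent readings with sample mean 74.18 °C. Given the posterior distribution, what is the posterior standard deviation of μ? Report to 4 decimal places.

For Normal data with known variance σ², a Normal(μ₀, σ₀²) prior on μ is conjugate. Posterior precision = 1/σ₀² + n/σ²; posterior mean is the precision-weighted average of μ₀ and x̄.
σ₀² = 21.12² = 446.0544, σ² = 5.84² = 34.1056; σ² + n·σ₀² = 34.1056 + 6·446.0544 = 2710.432.
Posterior precision = 1/σ₀² + n/σ² = 1/446.0544 + 6/34.1056 = (σ² + n·σ₀²)/(σ₀²σ²) = 2710.432/(446.0544·34.1056); posterior variance σₙ² = σ₀²σ²/(σ² + n·σ₀²) = 446.0544·34.1056/2710.432 = 5.612741.
Posterior SD = √σₙ² = √(446.0544·34.1056/2710.432) = 2.3691.

2.3691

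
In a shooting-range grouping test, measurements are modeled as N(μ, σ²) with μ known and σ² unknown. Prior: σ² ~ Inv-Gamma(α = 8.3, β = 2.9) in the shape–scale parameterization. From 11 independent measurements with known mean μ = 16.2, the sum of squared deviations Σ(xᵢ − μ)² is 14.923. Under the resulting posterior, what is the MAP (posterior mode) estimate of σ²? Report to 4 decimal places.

With known mean μ and an Inverse-Gamma(α, β) prior on σ², the Normal likelihood is conjugate: posterior is Inv-Gamma(α + n/2, β + Σ(xᵢ−μ)²/2).
Posterior: Inv-Gamma(8.3 + 11/2, 2.9 + 14.923/2) = Inv-Gamma(13.80, 10.3615).
Mode = β/(α+1) = 10.3615/14.80 = 0.7001.

0.7001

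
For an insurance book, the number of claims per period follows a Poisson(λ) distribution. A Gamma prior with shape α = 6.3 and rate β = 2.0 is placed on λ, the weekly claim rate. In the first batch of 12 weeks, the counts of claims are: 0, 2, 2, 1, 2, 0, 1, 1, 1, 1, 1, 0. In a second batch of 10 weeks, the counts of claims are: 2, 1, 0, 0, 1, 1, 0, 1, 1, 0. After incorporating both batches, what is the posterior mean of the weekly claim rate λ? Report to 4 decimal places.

With a Gamma(shape α, rate β) prior, the Poisson likelihood is conjugate: the posterior is Gamma(α + ΣXᵢ, β + n).
Batch 1: sum of counts S = 12 over n = 12 weeks.
After batch 1: Gamma(α+S, β+n) = Gamma(6.3+12, 2.0+12) = Gamma(18.3, 14.0).
Batch 2: sum of counts S = 7 over n = 10 weeks.
After batch 2: Gamma(α+S, β+n) = Gamma(18.3+7, 14.0+10) = Gamma(25.3, 24.0).
Posterior mean = α/β = 25.3/24.0 = 1.0542.

1.0542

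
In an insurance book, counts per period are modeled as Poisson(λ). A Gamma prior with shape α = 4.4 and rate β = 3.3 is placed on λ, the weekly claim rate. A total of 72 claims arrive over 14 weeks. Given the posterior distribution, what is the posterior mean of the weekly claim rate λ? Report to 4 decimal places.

4.4162

With a Gamma(shape α, rate β) prior, the Poisson likelihood is conjugate: the posterior is Gamma(α + ΣXᵢ, β + n).
Posterior: Gamma(α+S, β+n) = Gamma(4.4+72, 3.3+14) = Gamma(76.4, 17.3).
Posterior mean = α/β = 76.4/17.3 = 4.4162.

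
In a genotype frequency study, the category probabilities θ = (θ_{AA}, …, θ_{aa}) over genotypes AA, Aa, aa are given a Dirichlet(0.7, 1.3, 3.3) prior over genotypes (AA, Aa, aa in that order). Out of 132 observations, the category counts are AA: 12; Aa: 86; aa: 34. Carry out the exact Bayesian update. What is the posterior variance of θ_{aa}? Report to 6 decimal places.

The Dirichlet prior is conjugate to the Multinomial likelihood: each posterior αⱼ = prior αⱼ + observed count nⱼ.
Posterior concentration: (12.7, 87.3, 37.3), total = 137.3.
Var[θ_j] = α_j(Σα−α_j)/((Σα)²(Σα+1)) = 37.3·100.0/(137.3²·138.3) = 0.001431.

0.001431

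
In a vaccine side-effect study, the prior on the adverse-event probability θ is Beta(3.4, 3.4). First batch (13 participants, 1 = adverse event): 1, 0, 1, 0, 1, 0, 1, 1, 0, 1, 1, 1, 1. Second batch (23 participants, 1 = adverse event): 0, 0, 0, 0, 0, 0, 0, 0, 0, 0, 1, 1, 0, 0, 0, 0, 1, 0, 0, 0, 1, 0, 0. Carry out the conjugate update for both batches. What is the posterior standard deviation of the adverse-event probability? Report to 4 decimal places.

0.0735

The Beta prior is conjugate to a Binomial/Bernoulli likelihood; the update adds successes to α and failures to β.
After batch 1: Beta(3.4+9, 3.4+4) = Beta(12.4, 7.4).
After batch 2: Beta(12.4+4, 7.4+19) = Beta(16.4, 26.4).
Var = αβ/((α+β)²(α+β+1)) = 16.4·26.4/(42.8²·43.8) = 0.00539618; SD = √0.00539618 = 0.0735.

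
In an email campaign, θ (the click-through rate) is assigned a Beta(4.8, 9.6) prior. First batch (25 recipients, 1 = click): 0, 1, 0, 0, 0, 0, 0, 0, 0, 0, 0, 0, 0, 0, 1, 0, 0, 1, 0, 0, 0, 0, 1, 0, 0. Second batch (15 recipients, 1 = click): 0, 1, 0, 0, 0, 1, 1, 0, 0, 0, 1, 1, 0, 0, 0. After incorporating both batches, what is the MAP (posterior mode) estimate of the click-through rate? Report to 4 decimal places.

0.2443

The Beta prior is conjugate to a Binomial/Bernoulli likelihood; the update adds successes to α and failures to β.
After batch 1: Beta(4.8+4, 9.6+21) = Beta(8.8, 30.6).
After batch 2: Beta(8.8+5, 30.6+10) = Beta(13.8, 40.6).
Mode of Beta(a,b) for a,b>1 is (a−1)/(a+b−2) = 12.8/52.4 = 0.2443.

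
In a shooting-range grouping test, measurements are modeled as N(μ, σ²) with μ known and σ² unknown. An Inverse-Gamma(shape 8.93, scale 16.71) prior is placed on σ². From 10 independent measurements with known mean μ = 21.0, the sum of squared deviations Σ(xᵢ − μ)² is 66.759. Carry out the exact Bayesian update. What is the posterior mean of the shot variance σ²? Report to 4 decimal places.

With known mean μ and an Inverse-Gamma(α, β) prior on σ², the Normal likelihood is conjugate: posterior is Inv-Gamma(α + n/2, β + Σ(xᵢ−μ)²/2).
Posterior: Inv-Gamma(8.93 + 10/2, 16.71 + 66.759/2) = Inv-Gamma(13.93, 50.0895).
E[σ²|data] = β/(α−1) = 50.0895/12.93 = 3.8739.

3.8739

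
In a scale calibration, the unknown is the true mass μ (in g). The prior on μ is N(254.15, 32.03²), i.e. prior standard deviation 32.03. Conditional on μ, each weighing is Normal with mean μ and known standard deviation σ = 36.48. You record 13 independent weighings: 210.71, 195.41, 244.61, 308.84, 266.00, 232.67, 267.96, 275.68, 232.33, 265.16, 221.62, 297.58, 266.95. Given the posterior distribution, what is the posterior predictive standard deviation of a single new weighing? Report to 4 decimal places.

For Normal data with known variance σ², a Normal(μ₀, σ₀²) prior on μ is conjugate. Posterior precision = 1/σ₀² + n/σ²; posterior mean is the precision-weighted average of μ₀ and x̄.
σ₀² = 32.03² = 1025.9209, σ² = 36.48² = 1330.7904; σ² + n·σ₀² = 1330.7904 + 13·1025.9209 = 14667.7621.
Posterior precision = 1/σ₀² + n/σ² = 1/1025.9209 + 13/1330.7904 = (σ² + n·σ₀²)/(σ₀²σ²) = 14667.7621/(1025.9209·1330.7904); posterior variance σₙ² = σ₀²σ²/(σ² + n·σ₀²) = 1025.9209·1330.7904/14667.7621 = 93.080708.
Predictive variance for one new observation = σₙ² + σ² = 1025.9209·1330.7904/14667.7621 + 1330.7904 = σ²·(σ₀² + 14667.7621)/14667.7621 = 1330.7904·15693.683/14667.7621 = 1423.871108; SD = √(1330.7904·15693.683/14667.7621) = 37.7342.

37.7342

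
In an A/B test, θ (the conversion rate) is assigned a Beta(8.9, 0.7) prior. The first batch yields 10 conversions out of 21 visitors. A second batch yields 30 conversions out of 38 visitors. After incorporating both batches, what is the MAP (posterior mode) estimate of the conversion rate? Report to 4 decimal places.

The Beta prior is conjugate to a Binomial/Bernoulli likelihood; the update adds successes to α and failures to β.
After batch 1: Beta(8.9+10, 0.7+11) = Beta(18.9, 11.7).
After batch 2: Beta(18.9+30, 11.7+8) = Beta(48.9, 19.7).
Mode of Beta(a,b) for a,b>1 is (a−1)/(a+b−2) = 47.9/66.6 = 0.7192.

0.7192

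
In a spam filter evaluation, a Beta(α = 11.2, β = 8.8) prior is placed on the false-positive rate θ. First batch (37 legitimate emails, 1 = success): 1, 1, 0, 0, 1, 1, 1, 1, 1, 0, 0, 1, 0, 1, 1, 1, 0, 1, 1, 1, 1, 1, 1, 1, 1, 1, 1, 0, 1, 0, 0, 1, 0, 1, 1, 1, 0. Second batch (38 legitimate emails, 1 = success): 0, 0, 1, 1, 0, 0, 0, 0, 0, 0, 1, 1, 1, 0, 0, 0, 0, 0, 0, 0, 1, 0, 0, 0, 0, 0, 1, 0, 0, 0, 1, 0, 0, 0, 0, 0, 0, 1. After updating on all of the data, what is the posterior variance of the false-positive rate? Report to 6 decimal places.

The Beta prior is conjugate to a Binomial/Bernoulli likelihood; the update adds successes to α and failures to β.
After batch 1: Beta(11.2+26, 8.8+11) = Beta(37.2, 19.8).
After batch 2: Beta(37.2+9, 19.8+29) = Beta(46.2, 48.8).
Var = αβ/((α+β)²(α+β+1)) = 46.2·48.8/(95.0²·96.0) = 0.002602.

0.002602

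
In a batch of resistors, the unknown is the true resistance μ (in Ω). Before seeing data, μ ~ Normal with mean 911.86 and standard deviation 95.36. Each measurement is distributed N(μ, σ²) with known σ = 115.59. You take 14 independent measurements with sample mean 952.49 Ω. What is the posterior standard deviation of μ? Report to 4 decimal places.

29.3890

For Normal data with known variance σ², a Normal(μ₀, σ₀²) prior on μ is conjugate. Posterior precision = 1/σ₀² + n/σ²; posterior mean is the precision-weighted average of μ₀ and x̄.
σ₀² = 95.36² = 9093.5296, σ² = 115.59² = 13361.0481; σ² + n·σ₀² = 13361.0481 + 14·9093.5296 = 140670.4625.
Posterior precision = 1/σ₀² + n/σ² = 1/9093.5296 + 14/13361.0481 = (σ² + n·σ₀²)/(σ₀²σ²) = 140670.4625/(9093.5296·13361.0481); posterior variance σₙ² = σ₀²σ²/(σ² + n·σ₀²) = 9093.5296·13361.0481/140670.4625 = 863.714274.
Posterior SD = √σₙ² = √(9093.5296·13361.0481/140670.4625) = 29.3890.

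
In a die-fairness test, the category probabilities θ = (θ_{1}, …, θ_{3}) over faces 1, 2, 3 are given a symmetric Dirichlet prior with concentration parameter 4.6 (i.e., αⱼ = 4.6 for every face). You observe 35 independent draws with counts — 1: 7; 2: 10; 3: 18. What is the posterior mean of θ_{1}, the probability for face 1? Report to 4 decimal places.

The Dirichlet prior is conjugate to the Multinomial likelihood: each posterior αⱼ = prior αⱼ + observed count nⱼ.
Posterior concentration: (11.6, 14.6, 22.6), total = 48.8.
E[θ_{1}|data] = α_{1}/Σα = 11.6/48.8 = 0.2377.

0.2377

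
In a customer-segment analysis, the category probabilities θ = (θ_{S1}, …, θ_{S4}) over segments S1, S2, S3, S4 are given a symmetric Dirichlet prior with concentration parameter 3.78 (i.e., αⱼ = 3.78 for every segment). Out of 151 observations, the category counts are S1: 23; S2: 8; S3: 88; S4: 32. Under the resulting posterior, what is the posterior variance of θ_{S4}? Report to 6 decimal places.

0.001011

The Dirichlet prior is conjugate to the Multinomial likelihood: each posterior αⱼ = prior αⱼ + observed count nⱼ.
Posterior concentration: (26.78, 11.78, 91.78, 35.78), total = 166.12.
Var[θ_j] = α_j(Σα−α_j)/((Σα)²(Σα+1)) = 35.78·130.34/(166.12²·167.12) = 0.001011.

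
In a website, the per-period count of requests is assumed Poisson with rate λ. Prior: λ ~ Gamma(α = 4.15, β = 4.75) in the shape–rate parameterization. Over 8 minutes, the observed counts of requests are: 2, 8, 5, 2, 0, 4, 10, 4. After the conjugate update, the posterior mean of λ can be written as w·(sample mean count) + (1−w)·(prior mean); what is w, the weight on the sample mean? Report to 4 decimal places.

With a Gamma(shape α, rate β) prior, the Poisson likelihood is conjugate: the posterior is Gamma(α + ΣXᵢ, β + n).
Posterior mean = (α₀+S)/(β₀+n) = [n/(β₀+n)]·(S/n) + [β₀/(β₀+n)]·(α₀/β₀), so only n and β₀ enter the weight.
Weight on data w = n/(β₀+n) = 8/(4.75+8) = 8/12.75 = 0.6275.

0.6275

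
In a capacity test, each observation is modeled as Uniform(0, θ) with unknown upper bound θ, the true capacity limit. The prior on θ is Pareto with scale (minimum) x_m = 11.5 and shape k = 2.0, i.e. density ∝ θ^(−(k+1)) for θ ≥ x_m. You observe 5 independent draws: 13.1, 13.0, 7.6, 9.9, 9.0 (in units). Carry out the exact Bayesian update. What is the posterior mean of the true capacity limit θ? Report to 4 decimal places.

A Pareto(scale x_m, shape k) prior on the upper bound θ of Uniform(0, θ) is conjugate: posterior is Pareto(max(x_m, max xᵢ), k + n).
Sample maximum = 13.1; prior scale x_m = 11.5 → posterior scale = max = 13.1.
Posterior shape = 2.0 + 5 = 7.0.
E[θ|data] = k·x_m/(k−1) = 7.0·13.1/6.0 = 15.2833.

15.2833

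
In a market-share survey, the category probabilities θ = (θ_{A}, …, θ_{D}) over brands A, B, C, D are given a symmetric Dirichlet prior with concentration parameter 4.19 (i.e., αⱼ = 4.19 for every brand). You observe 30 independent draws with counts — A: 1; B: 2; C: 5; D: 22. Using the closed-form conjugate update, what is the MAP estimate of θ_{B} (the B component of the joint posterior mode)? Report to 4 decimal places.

The Dirichlet prior is conjugate to the Multinomial likelihood: each posterior αⱼ = prior αⱼ + observed count nⱼ.
Posterior concentration: (5.19, 6.19, 9.19, 26.19), total = 46.76.
Joint mode component: (α_{B}−1)/(Σα−K) = 5.19/42.76 = 0.1214.

0.1214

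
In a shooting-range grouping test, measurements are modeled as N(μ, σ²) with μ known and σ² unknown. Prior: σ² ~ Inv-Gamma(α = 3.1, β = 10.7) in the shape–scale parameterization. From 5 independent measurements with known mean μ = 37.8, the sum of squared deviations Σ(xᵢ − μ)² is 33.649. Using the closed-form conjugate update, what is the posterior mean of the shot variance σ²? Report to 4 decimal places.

With known mean μ and an Inverse-Gamma(α, β) prior on σ², the Normal likelihood is conjugate: posterior is Inv-Gamma(α + n/2, β + Σ(xᵢ−μ)²/2).
Posterior: Inv-Gamma(3.1 + 5/2, 10.7 + 33.649/2) = Inv-Gamma(5.60, 27.5245).
E[σ²|data] = β/(α−1) = 27.5245/4.60 = 5.9836.

5.9836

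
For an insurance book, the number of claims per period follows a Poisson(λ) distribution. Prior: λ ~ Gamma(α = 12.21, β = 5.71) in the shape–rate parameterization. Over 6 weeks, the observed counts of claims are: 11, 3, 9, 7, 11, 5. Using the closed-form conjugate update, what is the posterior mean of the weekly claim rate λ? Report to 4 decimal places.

With a Gamma(shape α, rate β) prior, the Poisson likelihood is conjugate: the posterior is Gamma(α + ΣXᵢ, β + n).
Sum of counts S = 46 over n = 6 weeks.
Posterior: Gamma(α+S, β+n) = Gamma(12.21+46, 5.71+6) = Gamma(58.21, 11.71).
Posterior mean = α/β = 58.21/11.71 = 4.9710.

4.9710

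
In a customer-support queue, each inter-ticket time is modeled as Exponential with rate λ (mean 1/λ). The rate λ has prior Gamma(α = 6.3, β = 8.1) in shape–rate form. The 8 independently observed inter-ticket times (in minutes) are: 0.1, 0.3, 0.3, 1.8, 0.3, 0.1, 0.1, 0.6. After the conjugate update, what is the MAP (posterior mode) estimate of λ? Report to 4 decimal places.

With a Gamma(shape α, rate β) prior on the exponential rate λ, the posterior after n observations with total T = Σxᵢ is Gamma(α+n, β+T).
Sum of observations T = 3.6 minutes; n = 8.
Posterior: Gamma(6.3+8, 8.1+3.6) = Gamma(14.3, 11.7).
Mode = (α−1)/β = 1.1368.

1.1368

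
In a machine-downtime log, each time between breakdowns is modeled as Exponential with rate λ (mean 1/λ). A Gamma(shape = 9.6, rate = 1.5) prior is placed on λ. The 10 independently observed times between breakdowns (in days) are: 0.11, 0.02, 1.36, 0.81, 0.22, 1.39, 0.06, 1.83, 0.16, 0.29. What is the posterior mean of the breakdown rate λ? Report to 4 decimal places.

With a Gamma(shape α, rate β) prior on the exponential rate λ, the posterior after n observations with total T = Σxᵢ is Gamma(α+n, β+T).
Sum of observations T = 6.25 days; n = 10.
Posterior: Gamma(9.6+10, 1.5+6.25) = Gamma(19.6, 7.75).
Posterior mean of λ = α/β = 19.6/7.75 = 2.5290.

2.5290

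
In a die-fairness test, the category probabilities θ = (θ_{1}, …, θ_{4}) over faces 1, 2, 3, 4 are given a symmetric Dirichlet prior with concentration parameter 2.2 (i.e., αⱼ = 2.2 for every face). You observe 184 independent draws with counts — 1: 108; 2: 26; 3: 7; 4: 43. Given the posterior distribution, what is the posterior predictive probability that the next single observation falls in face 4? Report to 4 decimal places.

0.2344

The Dirichlet prior is conjugate to the Multinomial likelihood: each posterior αⱼ = prior αⱼ + observed count nⱼ.
Posterior concentration: (110.2, 28.2, 9.2, 45.2), total = 192.8.
P(next = 4 | data) = α_{4}/Σα = 0.2344.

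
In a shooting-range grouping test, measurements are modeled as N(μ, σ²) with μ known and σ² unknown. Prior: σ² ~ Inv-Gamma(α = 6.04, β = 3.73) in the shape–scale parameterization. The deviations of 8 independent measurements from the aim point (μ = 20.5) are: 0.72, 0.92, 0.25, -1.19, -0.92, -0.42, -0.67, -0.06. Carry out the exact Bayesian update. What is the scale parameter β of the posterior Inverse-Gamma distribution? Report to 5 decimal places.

5.88935

With known mean μ and an Inverse-Gamma(α, β) prior on σ², the Normal likelihood is conjugate: posterior is Inv-Gamma(α + n/2, β + Σ(xᵢ−μ)²/2).
Σ(xᵢ−μ)² = (0.72)² + (0.92)² + (0.25)² + (-1.19)² + (-0.92)² + (-0.42)² + (-0.67)² + (-0.06)² = 4.3187.
Posterior: Inv-Gamma(6.04 + 8/2, 3.73 + 4.3187/2) = Inv-Gamma(10.04, 5.88935).
Posterior β = 5.88935.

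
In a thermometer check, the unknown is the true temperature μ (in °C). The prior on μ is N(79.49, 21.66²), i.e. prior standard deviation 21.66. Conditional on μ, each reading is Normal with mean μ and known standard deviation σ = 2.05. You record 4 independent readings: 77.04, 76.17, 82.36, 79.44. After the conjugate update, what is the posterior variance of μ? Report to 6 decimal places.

1.048277

For Normal data with known variance σ², a Normal(μ₀, σ₀²) prior on μ is conjugate. Posterior precision = 1/σ₀² + n/σ²; posterior mean is the precision-weighted average of μ₀ and x̄.
σ₀² = 21.66² = 469.1556, σ² = 2.05² = 4.2025; σ² + n·σ₀² = 4.2025 + 4·469.1556 = 1880.8249.
Posterior precision = 1/σ₀² + n/σ² = 1/469.1556 + 4/4.2025 = (σ² + n·σ₀²)/(σ₀²σ²) = 1880.8249/(469.1556·4.2025); posterior variance σₙ² = σ₀²σ²/(σ² + n·σ₀²) = 469.1556·4.2025/1880.8249 = 1.048277.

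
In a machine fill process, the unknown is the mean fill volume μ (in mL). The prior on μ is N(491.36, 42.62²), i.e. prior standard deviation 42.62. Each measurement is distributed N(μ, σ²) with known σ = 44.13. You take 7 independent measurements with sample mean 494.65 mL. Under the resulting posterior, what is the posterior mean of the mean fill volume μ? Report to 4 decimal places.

494.2130

For Normal data with known variance σ², a Normal(μ₀, σ₀²) prior on μ is conjugate. Posterior precision = 1/σ₀² + n/σ²; posterior mean is the precision-weighted average of μ₀ and x̄.
n·x̄ = 7·494.65 = 3462.55.
σ₀² = 42.62² = 1816.4644, σ² = 44.13² = 1947.4569; σ² + n·σ₀² = 1947.4569 + 7·1816.4644 = 14662.7077.
Posterior mean = (μ₀/σ₀² + n·x̄/σ²)/(1/σ₀² + n/σ²) = (σ²·μ₀ + σ₀²·n·x̄)/(σ² + n·σ₀²) = (1947.4569·491.36 + 1816.4644·3462.55)/14662.7077 = 7246501.230604/14662.7077 = 494.2130.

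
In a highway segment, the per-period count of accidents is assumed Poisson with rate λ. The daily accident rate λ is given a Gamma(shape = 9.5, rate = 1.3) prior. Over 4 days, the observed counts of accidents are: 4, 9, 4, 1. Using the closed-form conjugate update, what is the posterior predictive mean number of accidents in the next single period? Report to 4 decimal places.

5.1887

With a Gamma(shape α, rate β) prior, the Poisson likelihood is conjugate: the posterior is Gamma(α + ΣXᵢ, β + n).
Sum of counts S = 18 over n = 4 days.
Posterior: Gamma(α+S, β+n) = Gamma(9.5+18, 1.3+4) = Gamma(27.5, 5.3).
The predictive distribution for one future period is NegBinom with mean α/β = 5.1887.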